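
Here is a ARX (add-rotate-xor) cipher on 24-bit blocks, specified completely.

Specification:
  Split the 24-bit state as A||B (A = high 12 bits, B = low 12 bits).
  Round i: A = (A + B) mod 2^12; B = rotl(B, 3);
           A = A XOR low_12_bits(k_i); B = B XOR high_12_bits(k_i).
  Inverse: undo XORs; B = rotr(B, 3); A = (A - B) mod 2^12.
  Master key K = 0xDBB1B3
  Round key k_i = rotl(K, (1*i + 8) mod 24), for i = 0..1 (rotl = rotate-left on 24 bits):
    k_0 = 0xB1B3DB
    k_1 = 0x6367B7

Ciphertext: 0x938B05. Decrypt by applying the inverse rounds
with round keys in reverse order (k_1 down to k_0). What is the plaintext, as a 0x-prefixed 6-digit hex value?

s_0 = ciphertext = 0x938B05
s_1 = InvRound(s_0, k_1) = 0x6E97A6
s_2 = InvRound(s_1, k_0) = 0x99BB97

0x99BB97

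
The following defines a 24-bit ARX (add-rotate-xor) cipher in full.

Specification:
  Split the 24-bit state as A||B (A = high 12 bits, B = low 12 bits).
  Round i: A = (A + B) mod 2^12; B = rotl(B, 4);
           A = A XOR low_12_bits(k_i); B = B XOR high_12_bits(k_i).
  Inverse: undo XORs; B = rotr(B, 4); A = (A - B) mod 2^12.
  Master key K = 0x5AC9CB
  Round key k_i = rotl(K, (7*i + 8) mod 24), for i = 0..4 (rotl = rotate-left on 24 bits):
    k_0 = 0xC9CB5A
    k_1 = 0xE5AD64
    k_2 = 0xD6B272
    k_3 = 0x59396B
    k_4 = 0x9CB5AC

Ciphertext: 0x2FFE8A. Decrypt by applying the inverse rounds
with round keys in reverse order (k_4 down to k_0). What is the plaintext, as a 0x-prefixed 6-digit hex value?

0x4CB342

s_0 = ciphertext = 0x2FFE8A
s_1 = InvRound(s_0, k_4) = 0x5DF174
s_2 = InvRound(s_1, k_3) = 0x56674E
s_3 = InvRound(s_2, k_2) = 0x1725A2
s_4 = InvRound(s_3, k_1) = 0x3578BF
s_5 = InvRound(s_4, k_0) = 0x4CB342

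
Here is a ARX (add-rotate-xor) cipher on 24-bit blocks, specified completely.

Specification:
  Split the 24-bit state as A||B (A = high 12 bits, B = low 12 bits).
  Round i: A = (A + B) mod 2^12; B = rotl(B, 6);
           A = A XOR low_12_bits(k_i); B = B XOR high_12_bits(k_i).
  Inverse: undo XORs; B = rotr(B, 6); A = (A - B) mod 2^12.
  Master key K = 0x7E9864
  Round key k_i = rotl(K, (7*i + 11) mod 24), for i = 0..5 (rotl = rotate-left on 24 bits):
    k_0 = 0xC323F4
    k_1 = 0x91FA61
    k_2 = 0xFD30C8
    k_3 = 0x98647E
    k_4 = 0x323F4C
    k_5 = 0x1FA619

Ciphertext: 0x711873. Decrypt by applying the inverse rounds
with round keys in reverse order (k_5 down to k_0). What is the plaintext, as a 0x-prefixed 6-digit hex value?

0xDE6993

s_0 = ciphertext = 0x711873
s_1 = InvRound(s_0, k_5) = 0xEA2266
s_2 = InvRound(s_1, k_4) = 0x0A9145
s_3 = InvRound(s_2, k_3) = 0x3F40E3
s_4 = InvRound(s_3, k_2) = 0x700C3C
s_5 = InvRound(s_4, k_1) = 0x48D8D4
s_6 = InvRound(s_5, k_0) = 0xDE6993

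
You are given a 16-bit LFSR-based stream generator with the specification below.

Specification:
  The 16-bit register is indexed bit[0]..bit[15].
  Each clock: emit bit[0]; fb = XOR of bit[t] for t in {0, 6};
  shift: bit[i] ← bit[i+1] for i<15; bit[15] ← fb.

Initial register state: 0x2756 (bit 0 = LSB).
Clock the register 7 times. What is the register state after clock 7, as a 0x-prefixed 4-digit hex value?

0x964E

reg_0 = 0x2756
clock 1: out=0, reg = 0x93AB
clock 2: out=1, reg = 0xC9D5
clock 3: out=1, reg = 0x64EA
clock 4: out=0, reg = 0xB275
clock 5: out=1, reg = 0x593A
clock 6: out=0, reg = 0x2C9D
clock 7: out=1, reg = 0x964E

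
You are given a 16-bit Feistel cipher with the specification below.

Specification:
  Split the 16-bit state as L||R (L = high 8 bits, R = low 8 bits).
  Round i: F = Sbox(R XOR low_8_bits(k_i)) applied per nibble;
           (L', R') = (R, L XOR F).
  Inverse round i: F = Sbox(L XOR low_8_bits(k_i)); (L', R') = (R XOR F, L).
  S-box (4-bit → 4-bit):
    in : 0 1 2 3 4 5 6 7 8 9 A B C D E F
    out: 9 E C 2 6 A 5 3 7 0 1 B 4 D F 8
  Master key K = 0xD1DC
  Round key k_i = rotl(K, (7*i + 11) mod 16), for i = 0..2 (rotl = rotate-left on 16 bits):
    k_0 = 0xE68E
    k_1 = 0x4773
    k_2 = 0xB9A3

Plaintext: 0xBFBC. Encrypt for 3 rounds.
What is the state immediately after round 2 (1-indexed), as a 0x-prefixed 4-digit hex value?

s_0 = plaintext = 0xBFBC
s_1 = Round(s_0, k_0) = 0xBC93
s_2 = Round(s_1, k_1) = 0x9345
s_3 = Round(s_2, k_2) = 0x4566

0x9345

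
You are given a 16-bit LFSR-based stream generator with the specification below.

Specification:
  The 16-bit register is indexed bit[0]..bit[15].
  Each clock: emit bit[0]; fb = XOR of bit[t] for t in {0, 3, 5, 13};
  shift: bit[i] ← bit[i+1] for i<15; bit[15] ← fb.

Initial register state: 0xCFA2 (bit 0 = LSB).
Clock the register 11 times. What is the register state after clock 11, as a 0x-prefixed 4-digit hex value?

reg_0 = 0xCFA2
clock 1: out=0, reg = 0xE7D1
clock 2: out=1, reg = 0x73E8
clock 3: out=0, reg = 0xB9F4
clock 4: out=0, reg = 0x5CFA
clock 5: out=0, reg = 0x2E7D
clock 6: out=1, reg = 0x173E
clock 7: out=0, reg = 0x0B9F
clock 8: out=1, reg = 0x05CF
clock 9: out=1, reg = 0x02E7
clock 10: out=1, reg = 0x0173
clock 11: out=1, reg = 0x00B9

0x00B9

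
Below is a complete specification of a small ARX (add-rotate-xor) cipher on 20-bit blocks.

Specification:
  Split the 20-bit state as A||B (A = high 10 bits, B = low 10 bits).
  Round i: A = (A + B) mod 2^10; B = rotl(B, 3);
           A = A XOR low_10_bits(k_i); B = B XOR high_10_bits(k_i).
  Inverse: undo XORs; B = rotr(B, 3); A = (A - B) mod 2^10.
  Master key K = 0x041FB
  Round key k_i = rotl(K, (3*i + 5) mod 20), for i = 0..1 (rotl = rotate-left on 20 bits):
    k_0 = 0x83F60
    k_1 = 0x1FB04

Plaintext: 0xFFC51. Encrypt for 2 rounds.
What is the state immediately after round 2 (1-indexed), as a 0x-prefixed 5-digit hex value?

0x2CC47

s_0 = plaintext = 0xFFC51
s_1 = Round(s_0, k_0) = 0xCC087
s_2 = Round(s_1, k_1) = 0x2CC47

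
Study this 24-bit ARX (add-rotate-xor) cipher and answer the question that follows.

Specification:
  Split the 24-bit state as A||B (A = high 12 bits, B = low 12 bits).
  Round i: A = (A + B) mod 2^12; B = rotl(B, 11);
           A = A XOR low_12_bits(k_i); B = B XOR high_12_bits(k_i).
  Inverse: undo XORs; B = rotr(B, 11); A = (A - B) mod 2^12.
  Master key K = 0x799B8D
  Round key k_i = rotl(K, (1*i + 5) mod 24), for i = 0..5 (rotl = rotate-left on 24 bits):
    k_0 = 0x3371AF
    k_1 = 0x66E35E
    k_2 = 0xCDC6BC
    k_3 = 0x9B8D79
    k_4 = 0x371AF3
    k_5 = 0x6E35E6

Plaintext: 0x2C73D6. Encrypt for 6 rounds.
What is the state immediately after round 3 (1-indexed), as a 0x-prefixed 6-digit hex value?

s_0 = plaintext = 0x2C73D6
s_1 = Round(s_0, k_0) = 0x7322DC
s_2 = Round(s_1, k_1) = 0x950700
s_3 = Round(s_2, k_2) = 0x6ECF5C
s_4 = Round(s_3, k_3) = 0xB31E16
s_5 = Round(s_4, k_4) = 0x3B447A
s_6 = Round(s_5, k_5) = 0xDC84DE

0x6ECF5C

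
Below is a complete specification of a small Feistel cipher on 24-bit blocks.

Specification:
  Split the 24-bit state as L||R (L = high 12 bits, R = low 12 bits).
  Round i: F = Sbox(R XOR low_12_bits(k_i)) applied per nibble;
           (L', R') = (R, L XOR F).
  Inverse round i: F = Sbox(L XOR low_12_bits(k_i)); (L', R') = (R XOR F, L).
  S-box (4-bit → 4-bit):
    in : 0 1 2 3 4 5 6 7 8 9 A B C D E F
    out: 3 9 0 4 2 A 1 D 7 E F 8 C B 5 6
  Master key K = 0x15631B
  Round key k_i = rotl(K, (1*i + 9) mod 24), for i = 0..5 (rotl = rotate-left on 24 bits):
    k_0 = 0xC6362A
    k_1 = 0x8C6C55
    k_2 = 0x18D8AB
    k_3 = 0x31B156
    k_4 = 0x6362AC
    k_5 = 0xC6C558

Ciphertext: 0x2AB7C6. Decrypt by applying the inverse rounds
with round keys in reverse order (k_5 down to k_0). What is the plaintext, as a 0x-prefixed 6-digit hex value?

s_0 = ciphertext = 0x2AB7C6
s_1 = InvRound(s_0, k_5) = 0xAA22AB
s_2 = InvRound(s_1, k_4) = 0x59EAA2
s_3 = InvRound(s_2, k_3) = 0x86559E
s_4 = InvRound(s_3, k_2) = 0x65B865
s_5 = InvRound(s_4, k_1) = 0x75065B
s_6 = InvRound(s_5, k_0) = 0xF84750

0xF84750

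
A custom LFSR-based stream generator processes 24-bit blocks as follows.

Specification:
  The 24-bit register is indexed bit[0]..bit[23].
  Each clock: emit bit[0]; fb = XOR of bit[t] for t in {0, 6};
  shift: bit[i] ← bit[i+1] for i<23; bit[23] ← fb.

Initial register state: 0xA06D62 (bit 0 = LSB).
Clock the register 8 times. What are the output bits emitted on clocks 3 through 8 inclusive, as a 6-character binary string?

reg_0 = 0xA06D62
clock 1: out=0, reg = 0xD036B1
clock 2: out=1, reg = 0xE81B58
clock 3: out=0, reg = 0xF40DAC
clock 4: out=0, reg = 0x7A06D6
clock 5: out=0, reg = 0xBD036B
clock 6: out=1, reg = 0x5E81B5
clock 7: out=1, reg = 0xAF40DA
clock 8: out=0, reg = 0xD7A06D

000110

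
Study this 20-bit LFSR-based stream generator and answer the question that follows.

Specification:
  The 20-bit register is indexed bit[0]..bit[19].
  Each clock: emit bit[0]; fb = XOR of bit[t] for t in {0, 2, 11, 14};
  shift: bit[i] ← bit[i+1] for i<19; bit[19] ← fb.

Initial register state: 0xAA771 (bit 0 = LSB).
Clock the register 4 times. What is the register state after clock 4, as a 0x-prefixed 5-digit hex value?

0x3AA77

reg_0 = 0xAA771
clock 1: out=1, reg = 0xD53B8
clock 2: out=0, reg = 0xEA9DC
clock 3: out=0, reg = 0x754EE
clock 4: out=0, reg = 0x3AA77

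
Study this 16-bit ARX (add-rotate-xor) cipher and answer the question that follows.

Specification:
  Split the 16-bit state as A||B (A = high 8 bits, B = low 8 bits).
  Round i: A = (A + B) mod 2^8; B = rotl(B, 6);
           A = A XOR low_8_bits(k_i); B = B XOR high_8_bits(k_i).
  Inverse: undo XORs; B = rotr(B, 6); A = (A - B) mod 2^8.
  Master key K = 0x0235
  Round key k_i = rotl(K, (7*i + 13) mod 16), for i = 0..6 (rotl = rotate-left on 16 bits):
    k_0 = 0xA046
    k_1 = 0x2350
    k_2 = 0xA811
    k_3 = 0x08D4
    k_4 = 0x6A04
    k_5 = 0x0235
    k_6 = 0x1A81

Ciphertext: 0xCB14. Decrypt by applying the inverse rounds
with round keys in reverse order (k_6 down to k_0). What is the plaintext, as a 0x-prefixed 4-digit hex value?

s_0 = ciphertext = 0xCB14
s_1 = InvRound(s_0, k_6) = 0x1238
s_2 = InvRound(s_1, k_5) = 0x3FE8
s_3 = InvRound(s_2, k_4) = 0x310A
s_4 = InvRound(s_3, k_3) = 0xDD08
s_5 = InvRound(s_4, k_2) = 0x4A82
s_6 = InvRound(s_5, k_1) = 0x9486
s_7 = InvRound(s_6, k_0) = 0x3A98

0x3A98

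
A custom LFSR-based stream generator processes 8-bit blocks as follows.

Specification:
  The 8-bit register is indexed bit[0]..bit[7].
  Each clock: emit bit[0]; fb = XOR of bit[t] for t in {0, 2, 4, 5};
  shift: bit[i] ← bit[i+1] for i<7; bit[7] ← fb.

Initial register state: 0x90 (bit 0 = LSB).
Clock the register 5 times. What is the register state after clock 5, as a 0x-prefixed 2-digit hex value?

reg_0 = 0x90
clock 1: out=0, reg = 0xC8
clock 2: out=0, reg = 0x64
clock 3: out=0, reg = 0x32
clock 4: out=0, reg = 0x19
clock 5: out=1, reg = 0x0C

0x0C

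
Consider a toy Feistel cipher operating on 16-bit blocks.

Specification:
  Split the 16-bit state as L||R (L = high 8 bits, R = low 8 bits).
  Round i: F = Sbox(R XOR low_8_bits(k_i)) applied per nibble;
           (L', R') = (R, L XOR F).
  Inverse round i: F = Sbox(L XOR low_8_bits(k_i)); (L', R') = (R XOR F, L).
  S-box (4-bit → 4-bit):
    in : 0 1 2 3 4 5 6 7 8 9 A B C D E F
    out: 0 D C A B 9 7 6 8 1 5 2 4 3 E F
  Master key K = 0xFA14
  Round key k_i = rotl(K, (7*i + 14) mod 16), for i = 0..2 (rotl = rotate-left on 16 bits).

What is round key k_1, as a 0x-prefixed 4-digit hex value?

0x429F

K = 0xFA14
k_0 = rotl(K, (7*0+14) mod 16) = rotl(K, 14) = 0x3E85
k_1 = rotl(K, (7*1+14) mod 16) = rotl(K, 5) = 0x429F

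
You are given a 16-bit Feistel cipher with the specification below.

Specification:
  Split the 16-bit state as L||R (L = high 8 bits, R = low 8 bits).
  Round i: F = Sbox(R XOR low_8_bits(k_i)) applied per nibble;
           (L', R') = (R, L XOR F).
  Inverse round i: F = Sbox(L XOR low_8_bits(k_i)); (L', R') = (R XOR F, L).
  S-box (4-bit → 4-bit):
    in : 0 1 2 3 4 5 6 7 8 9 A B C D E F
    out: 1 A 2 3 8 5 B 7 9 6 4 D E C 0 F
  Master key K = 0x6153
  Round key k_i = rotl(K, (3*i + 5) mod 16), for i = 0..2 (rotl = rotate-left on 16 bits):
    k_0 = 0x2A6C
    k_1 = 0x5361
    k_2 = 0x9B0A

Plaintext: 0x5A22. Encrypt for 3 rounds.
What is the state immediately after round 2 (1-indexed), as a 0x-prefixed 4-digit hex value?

s_0 = plaintext = 0x5A22
s_1 = Round(s_0, k_0) = 0x22DA
s_2 = Round(s_1, k_1) = 0xDAFF
s_3 = Round(s_2, k_2) = 0xFF2F

0xDAFF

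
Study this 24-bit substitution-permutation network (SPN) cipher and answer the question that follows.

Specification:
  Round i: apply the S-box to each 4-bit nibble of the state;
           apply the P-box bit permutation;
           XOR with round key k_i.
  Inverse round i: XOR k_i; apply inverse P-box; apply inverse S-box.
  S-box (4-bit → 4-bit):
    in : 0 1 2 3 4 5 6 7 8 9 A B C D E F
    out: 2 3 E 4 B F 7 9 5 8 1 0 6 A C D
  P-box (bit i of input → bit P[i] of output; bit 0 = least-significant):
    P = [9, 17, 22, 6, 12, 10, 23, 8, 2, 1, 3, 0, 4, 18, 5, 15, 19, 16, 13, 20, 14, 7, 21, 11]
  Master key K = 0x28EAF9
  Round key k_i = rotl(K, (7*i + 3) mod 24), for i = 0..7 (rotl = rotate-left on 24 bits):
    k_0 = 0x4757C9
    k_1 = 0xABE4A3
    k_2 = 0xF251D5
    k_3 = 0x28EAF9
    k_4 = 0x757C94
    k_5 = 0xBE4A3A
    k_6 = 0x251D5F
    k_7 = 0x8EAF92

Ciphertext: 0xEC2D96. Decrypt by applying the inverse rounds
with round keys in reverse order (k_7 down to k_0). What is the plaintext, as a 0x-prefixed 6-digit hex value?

0xC51F82

s_0 = ciphertext = 0xEC2D96
s_1 = InvRound(s_0, k_7) = 0x3B9AB6
s_2 = InvRound(s_1, k_6) = 0x072ED4
s_3 = InvRound(s_2, k_5) = 0x6536C9
s_4 = InvRound(s_3, k_4) = 0x79AFB7
s_5 = InvRound(s_4, k_3) = 0xADB6DE
s_6 = InvRound(s_5, k_2) = 0xA5D2D6
s_7 = InvRound(s_6, k_1) = 0xB86714
s_8 = InvRound(s_7, k_0) = 0xC51F82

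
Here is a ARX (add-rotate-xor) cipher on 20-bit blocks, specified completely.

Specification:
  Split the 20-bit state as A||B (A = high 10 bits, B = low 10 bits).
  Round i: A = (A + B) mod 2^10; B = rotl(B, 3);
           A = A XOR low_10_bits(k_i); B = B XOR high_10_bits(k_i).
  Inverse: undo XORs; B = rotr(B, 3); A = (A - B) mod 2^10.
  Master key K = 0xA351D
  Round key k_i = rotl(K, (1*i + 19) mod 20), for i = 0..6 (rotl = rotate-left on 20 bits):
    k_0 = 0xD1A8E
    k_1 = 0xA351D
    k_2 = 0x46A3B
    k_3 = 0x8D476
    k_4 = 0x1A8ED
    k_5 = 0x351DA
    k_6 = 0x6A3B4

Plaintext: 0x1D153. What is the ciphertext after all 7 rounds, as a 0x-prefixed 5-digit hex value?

0xE8F3F

s_0 = plaintext = 0x1D153
s_1 = Round(s_0, k_0) = 0xD25DC
s_2 = Round(s_1, k_1) = 0x0E06E
s_3 = Round(s_2, k_2) = 0xA766A
s_4 = Round(s_3, k_3) = 0x5C561
s_5 = Round(s_4, k_4) = 0x8FF60
s_6 = Round(s_5, k_5) = 0x117D2
s_7 = Round(s_6, k_6) = 0xE8F3F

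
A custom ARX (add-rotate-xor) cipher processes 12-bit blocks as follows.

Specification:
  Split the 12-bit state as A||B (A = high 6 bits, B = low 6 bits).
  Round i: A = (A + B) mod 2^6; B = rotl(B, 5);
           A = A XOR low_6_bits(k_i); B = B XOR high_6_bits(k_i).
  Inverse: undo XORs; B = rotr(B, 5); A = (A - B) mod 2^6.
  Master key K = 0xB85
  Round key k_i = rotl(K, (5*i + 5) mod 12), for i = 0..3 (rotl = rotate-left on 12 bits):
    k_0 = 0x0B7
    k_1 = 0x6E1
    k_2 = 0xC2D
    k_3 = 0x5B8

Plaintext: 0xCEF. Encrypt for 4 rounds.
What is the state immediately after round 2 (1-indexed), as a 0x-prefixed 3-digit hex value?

s_0 = plaintext = 0xCEF
s_1 = Round(s_0, k_0) = 0x575
s_2 = Round(s_1, k_1) = 0xAE1
s_3 = Round(s_2, k_2) = 0x840
s_4 = Round(s_3, k_3) = 0x656

0xAE1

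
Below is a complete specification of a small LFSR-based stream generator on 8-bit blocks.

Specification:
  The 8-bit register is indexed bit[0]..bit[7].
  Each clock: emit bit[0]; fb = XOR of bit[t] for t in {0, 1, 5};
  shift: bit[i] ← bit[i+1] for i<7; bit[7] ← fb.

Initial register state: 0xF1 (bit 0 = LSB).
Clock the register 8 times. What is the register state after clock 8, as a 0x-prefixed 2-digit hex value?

0x7E

reg_0 = 0xF1
clock 1: out=1, reg = 0x78
clock 2: out=0, reg = 0xBC
clock 3: out=0, reg = 0xDE
clock 4: out=0, reg = 0xEF
clock 5: out=1, reg = 0xF7
clock 6: out=1, reg = 0xFB
clock 7: out=1, reg = 0xFD
clock 8: out=1, reg = 0x7E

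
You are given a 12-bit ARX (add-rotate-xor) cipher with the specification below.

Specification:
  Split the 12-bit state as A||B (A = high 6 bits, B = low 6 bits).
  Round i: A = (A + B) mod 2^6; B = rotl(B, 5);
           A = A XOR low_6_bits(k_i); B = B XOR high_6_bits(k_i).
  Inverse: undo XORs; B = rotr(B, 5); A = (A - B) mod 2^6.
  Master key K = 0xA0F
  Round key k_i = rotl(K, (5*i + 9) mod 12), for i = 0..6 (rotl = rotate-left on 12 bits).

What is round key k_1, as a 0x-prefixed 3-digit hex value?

K = 0xA0F
k_0 = rotl(K, (5*0+9) mod 12) = rotl(K, 9) = 0xF41
k_1 = rotl(K, (5*1+9) mod 12) = rotl(K, 2) = 0x83E

0x83E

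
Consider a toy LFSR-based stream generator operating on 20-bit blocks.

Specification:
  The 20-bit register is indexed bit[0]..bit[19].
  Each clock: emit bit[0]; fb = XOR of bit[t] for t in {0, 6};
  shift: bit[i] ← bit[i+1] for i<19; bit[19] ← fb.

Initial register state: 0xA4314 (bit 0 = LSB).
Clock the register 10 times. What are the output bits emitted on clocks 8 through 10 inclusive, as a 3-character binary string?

reg_0 = 0xA4314
clock 1: out=0, reg = 0x5218A
clock 2: out=0, reg = 0x290C5
clock 3: out=1, reg = 0x14862
clock 4: out=0, reg = 0x8A431
clock 5: out=1, reg = 0xC5218
clock 6: out=0, reg = 0x6290C
clock 7: out=0, reg = 0x31486
clock 8: out=0, reg = 0x18A43
clock 9: out=1, reg = 0x0C521
clock 10: out=1, reg = 0x86290

011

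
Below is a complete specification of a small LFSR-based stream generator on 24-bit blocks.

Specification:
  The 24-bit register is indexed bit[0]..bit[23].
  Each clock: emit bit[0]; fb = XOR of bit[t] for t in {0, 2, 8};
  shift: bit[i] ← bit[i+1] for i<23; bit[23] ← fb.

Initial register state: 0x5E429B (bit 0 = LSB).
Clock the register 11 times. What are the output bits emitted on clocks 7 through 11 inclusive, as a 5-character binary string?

01010

reg_0 = 0x5E429B
clock 1: out=1, reg = 0xAF214D
clock 2: out=1, reg = 0xD790A6
clock 3: out=0, reg = 0xEBC853
clock 4: out=1, reg = 0xF5E429
clock 5: out=1, reg = 0xFAF214
clock 6: out=0, reg = 0xFD790A
clock 7: out=0, reg = 0xFEBC85
clock 8: out=1, reg = 0x7F5E42
clock 9: out=0, reg = 0x3FAF21
clock 10: out=1, reg = 0x1FD790
clock 11: out=0, reg = 0x8FEBC8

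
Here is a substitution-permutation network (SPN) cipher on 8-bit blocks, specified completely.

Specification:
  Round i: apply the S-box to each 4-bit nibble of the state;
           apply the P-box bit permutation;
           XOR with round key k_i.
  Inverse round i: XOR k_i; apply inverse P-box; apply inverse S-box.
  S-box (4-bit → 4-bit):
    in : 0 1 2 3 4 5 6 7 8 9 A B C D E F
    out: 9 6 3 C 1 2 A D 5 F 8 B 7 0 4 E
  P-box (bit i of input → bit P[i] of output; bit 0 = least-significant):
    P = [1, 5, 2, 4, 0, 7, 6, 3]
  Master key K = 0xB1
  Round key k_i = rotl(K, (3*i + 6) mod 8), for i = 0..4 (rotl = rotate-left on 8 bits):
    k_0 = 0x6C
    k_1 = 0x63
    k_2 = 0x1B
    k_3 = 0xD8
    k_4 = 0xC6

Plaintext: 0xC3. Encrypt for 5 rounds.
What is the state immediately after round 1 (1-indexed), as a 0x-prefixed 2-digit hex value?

0xB9

s_0 = plaintext = 0xC3
s_1 = Round(s_0, k_0) = 0xB9
s_2 = Round(s_1, k_1) = 0xDC
s_3 = Round(s_2, k_2) = 0x3D
s_4 = Round(s_3, k_3) = 0x90
s_5 = Round(s_4, k_4) = 0x1D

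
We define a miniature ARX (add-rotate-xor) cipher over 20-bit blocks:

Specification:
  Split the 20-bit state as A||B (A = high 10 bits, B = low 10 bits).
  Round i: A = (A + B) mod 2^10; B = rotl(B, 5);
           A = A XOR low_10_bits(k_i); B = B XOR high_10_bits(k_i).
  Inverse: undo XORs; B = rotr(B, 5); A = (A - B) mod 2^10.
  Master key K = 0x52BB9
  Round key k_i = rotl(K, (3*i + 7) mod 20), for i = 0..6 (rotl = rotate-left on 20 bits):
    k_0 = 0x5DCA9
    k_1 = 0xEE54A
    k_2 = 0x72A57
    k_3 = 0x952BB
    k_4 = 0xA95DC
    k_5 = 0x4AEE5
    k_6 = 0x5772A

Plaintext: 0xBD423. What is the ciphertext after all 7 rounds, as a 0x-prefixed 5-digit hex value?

s_0 = plaintext = 0xBD423
s_1 = Round(s_0, k_0) = 0xEC516
s_2 = Round(s_1, k_1) = 0x63571
s_3 = Round(s_2, k_2) = 0x2A7E1
s_4 = Round(s_3, k_3) = 0x8C66B
s_5 = Round(s_4, k_4) = 0x503D6
s_6 = Round(s_5, k_5) = 0xFCFF5
s_7 = Round(s_6, k_6) = 0x30BE2

0x30BE2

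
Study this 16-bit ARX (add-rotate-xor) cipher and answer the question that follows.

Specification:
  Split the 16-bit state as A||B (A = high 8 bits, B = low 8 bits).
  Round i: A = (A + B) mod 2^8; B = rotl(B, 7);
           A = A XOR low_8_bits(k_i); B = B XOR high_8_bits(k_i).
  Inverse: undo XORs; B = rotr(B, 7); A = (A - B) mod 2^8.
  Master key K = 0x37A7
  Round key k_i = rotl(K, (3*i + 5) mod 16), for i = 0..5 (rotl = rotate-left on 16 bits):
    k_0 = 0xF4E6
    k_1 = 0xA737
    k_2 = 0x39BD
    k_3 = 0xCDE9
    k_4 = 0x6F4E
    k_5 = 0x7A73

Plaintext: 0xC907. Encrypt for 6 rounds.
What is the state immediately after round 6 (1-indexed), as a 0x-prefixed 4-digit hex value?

0xE058

s_0 = plaintext = 0xC907
s_1 = Round(s_0, k_0) = 0x3677
s_2 = Round(s_1, k_1) = 0x9A1C
s_3 = Round(s_2, k_2) = 0x0B37
s_4 = Round(s_3, k_3) = 0xAB56
s_5 = Round(s_4, k_4) = 0x4F44
s_6 = Round(s_5, k_5) = 0xE058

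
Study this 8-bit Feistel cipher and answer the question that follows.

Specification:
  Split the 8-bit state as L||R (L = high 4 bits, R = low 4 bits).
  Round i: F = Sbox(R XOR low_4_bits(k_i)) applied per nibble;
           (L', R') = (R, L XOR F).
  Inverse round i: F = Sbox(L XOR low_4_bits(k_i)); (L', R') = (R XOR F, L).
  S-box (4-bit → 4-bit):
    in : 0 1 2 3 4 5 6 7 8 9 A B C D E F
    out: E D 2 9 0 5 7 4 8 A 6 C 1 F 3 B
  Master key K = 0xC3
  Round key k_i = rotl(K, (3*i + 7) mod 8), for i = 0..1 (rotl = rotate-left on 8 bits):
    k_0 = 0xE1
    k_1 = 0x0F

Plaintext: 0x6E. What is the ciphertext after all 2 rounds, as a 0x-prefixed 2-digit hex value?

s_0 = plaintext = 0x6E
s_1 = Round(s_0, k_0) = 0xED
s_2 = Round(s_1, k_1) = 0xDC

0xDC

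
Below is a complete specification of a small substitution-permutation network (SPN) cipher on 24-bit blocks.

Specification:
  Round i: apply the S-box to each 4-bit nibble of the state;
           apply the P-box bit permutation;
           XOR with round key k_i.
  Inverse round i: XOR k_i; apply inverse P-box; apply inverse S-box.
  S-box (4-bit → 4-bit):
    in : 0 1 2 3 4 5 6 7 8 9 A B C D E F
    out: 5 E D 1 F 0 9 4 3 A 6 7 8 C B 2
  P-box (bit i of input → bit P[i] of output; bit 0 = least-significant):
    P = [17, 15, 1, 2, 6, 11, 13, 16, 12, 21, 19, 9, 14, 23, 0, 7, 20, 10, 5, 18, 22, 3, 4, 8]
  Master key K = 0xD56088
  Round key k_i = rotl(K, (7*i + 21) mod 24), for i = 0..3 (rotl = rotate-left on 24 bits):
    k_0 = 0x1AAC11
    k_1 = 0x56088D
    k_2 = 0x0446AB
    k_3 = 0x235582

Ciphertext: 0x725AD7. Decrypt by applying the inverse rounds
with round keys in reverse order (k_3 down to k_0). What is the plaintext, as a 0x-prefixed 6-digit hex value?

0x0AC8FA

s_0 = ciphertext = 0x725AD7
s_1 = InvRound(s_0, k_3) = 0x287CEC
s_2 = InvRound(s_1, k_2) = 0x5C74BD
s_3 = InvRound(s_2, k_1) = 0x7A30A3
s_4 = InvRound(s_3, k_0) = 0x0AC8FA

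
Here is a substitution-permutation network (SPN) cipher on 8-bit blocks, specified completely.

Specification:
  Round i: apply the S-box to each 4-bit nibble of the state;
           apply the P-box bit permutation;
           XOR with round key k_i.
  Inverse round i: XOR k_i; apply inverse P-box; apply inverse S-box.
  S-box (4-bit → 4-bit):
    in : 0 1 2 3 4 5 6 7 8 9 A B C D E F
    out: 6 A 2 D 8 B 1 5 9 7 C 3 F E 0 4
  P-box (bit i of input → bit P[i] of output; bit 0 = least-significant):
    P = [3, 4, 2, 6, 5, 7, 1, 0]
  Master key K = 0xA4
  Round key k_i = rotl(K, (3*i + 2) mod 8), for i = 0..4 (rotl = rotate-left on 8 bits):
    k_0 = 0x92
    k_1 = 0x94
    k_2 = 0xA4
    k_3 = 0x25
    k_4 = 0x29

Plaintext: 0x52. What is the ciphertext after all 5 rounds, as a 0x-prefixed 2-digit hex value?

0x1F

s_0 = plaintext = 0x52
s_1 = Round(s_0, k_0) = 0x23
s_2 = Round(s_1, k_1) = 0x58
s_3 = Round(s_2, k_2) = 0x4D
s_4 = Round(s_3, k_3) = 0x70
s_5 = Round(s_4, k_4) = 0x1F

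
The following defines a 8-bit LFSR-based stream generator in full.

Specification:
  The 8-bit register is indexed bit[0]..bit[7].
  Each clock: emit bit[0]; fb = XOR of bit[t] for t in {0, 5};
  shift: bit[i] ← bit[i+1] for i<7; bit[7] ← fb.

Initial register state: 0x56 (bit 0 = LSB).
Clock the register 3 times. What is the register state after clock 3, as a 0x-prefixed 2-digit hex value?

reg_0 = 0x56
clock 1: out=0, reg = 0x2B
clock 2: out=1, reg = 0x15
clock 3: out=1, reg = 0x8A

0x8A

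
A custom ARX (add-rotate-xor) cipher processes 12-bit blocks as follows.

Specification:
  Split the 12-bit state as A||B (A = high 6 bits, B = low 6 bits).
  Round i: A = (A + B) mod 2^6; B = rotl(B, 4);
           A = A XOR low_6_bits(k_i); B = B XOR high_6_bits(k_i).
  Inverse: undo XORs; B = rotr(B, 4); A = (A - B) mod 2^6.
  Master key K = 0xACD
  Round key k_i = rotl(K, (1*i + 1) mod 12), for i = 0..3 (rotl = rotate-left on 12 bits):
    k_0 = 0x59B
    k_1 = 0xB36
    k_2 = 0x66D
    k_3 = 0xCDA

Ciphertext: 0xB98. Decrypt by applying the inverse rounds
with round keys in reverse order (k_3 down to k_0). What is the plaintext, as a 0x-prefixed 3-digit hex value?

0x2E5

s_0 = ciphertext = 0xB98
s_1 = InvRound(s_0, k_3) = 0x1AE
s_2 = InvRound(s_1, k_2) = 0x31F
s_3 = InvRound(s_2, k_1) = 0xACF
s_4 = InvRound(s_3, k_0) = 0x2E5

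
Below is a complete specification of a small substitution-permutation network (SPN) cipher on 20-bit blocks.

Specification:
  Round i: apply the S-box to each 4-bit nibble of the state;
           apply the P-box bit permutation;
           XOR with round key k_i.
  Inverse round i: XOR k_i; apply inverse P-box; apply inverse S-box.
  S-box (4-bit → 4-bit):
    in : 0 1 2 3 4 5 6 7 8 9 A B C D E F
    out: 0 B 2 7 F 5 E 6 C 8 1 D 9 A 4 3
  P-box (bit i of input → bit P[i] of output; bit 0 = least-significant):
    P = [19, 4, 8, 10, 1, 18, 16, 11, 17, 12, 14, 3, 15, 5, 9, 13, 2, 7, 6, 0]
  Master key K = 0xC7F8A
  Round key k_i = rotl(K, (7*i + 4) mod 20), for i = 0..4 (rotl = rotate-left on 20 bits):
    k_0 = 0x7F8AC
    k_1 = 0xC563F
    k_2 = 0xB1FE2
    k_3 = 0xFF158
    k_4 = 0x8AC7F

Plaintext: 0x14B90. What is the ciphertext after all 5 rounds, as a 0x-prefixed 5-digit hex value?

0x8209B

s_0 = plaintext = 0x14B90
s_1 = Round(s_0, k_0) = 0x51201
s_2 = Round(s_1, k_1) = 0x4E24B
s_3 = Round(s_2, k_2) = 0x60025
s_4 = Round(s_3, k_3) = 0x3F099
s_5 = Round(s_4, k_4) = 0x8209B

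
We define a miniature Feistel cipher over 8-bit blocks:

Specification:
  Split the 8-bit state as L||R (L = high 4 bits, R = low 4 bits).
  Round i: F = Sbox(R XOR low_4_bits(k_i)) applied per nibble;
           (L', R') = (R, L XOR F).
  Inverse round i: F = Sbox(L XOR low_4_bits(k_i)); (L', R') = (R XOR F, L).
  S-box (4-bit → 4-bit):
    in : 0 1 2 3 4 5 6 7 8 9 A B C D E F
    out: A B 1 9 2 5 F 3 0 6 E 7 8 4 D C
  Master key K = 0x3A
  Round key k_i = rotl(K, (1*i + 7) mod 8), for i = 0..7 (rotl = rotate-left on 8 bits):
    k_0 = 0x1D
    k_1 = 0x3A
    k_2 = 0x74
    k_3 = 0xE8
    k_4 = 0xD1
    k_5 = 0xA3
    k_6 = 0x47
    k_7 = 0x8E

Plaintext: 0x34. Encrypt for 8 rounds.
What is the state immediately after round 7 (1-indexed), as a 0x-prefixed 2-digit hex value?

0x20

s_0 = plaintext = 0x34
s_1 = Round(s_0, k_0) = 0x45
s_2 = Round(s_1, k_1) = 0x58
s_3 = Round(s_2, k_2) = 0x8D
s_4 = Round(s_3, k_3) = 0xDD
s_5 = Round(s_4, k_4) = 0xD5
s_6 = Round(s_5, k_5) = 0x52
s_7 = Round(s_6, k_6) = 0x20
s_8 = Round(s_7, k_7) = 0x0F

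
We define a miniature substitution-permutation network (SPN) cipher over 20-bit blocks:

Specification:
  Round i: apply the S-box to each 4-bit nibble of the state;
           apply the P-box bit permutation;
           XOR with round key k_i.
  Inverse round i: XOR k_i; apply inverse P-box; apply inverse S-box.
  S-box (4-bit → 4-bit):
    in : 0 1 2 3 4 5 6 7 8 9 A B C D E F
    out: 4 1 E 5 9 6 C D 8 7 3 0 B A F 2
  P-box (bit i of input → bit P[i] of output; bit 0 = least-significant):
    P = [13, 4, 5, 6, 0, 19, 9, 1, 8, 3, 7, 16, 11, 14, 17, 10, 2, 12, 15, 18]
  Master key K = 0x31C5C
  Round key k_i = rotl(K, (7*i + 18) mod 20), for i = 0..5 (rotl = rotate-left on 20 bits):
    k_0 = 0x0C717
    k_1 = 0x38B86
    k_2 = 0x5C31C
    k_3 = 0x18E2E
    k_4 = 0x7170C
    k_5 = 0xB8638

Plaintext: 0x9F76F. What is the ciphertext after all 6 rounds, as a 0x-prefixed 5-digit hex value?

0x48FBC

s_0 = plaintext = 0x9F76F
s_1 = Round(s_0, k_0) = 0x11481
s_2 = Round(s_1, k_1) = 0x2A280
s_3 = Round(s_2, k_2) = 0x01BB6
s_4 = Round(s_3, k_3) = 0x1064E
s_5 = Round(s_4, k_4) = 0x437FB
s_6 = Round(s_5, k_5) = 0x48FBC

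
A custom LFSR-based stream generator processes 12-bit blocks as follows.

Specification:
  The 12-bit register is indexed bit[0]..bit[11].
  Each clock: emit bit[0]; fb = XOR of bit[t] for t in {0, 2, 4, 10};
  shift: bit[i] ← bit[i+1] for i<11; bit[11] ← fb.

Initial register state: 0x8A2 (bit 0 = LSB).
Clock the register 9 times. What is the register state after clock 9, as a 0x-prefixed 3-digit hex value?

0x554

reg_0 = 0x8A2
clock 1: out=0, reg = 0x451
clock 2: out=1, reg = 0xA28
clock 3: out=0, reg = 0x514
clock 4: out=0, reg = 0xA8A
clock 5: out=0, reg = 0x545
clock 6: out=1, reg = 0xAA2
clock 7: out=0, reg = 0x551
clock 8: out=1, reg = 0xAA8
clock 9: out=0, reg = 0x554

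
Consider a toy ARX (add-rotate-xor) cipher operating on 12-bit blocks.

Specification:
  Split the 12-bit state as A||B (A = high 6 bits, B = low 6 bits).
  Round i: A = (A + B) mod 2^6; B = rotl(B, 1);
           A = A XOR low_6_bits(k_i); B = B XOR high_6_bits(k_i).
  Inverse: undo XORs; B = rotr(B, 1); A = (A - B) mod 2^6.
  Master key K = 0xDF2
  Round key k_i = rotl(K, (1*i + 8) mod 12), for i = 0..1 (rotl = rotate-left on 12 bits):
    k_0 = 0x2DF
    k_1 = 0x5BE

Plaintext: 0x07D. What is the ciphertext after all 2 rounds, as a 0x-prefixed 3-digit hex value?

s_0 = plaintext = 0x07D
s_1 = Round(s_0, k_0) = 0x870
s_2 = Round(s_1, k_1) = 0xBF7

0xBF7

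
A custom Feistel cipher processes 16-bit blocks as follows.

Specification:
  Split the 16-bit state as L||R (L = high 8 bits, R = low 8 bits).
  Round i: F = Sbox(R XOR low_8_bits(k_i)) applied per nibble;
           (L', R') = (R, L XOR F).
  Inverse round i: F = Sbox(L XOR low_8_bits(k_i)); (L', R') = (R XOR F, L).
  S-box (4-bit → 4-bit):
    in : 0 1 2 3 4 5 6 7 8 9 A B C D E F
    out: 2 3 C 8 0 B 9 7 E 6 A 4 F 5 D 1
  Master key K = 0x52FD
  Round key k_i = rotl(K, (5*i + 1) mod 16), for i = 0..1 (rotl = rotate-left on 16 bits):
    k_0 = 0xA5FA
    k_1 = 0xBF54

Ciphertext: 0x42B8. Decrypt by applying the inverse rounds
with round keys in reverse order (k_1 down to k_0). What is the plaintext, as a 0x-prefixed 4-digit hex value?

0x3681

s_0 = ciphertext = 0x42B8
s_1 = InvRound(s_0, k_1) = 0x8142
s_2 = InvRound(s_1, k_0) = 0x3681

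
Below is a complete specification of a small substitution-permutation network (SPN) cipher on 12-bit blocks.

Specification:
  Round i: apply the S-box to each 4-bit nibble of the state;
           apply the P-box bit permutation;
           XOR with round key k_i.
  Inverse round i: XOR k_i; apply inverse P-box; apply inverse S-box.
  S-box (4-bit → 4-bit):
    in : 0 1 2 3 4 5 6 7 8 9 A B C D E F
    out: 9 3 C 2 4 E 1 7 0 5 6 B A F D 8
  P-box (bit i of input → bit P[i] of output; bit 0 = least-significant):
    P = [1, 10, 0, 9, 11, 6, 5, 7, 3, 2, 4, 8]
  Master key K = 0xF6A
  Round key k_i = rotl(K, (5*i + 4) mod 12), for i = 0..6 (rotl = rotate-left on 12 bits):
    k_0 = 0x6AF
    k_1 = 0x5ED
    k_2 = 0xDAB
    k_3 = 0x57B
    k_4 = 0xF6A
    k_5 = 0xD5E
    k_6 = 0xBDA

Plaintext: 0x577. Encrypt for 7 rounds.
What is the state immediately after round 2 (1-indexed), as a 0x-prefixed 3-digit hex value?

0xC01

s_0 = plaintext = 0x577
s_1 = Round(s_0, k_0) = 0xBD8
s_2 = Round(s_1, k_1) = 0xC01
s_3 = Round(s_2, k_2) = 0x02D
s_4 = Round(s_3, k_3) = 0x2D0
s_5 = Round(s_4, k_4) = 0x498
s_6 = Round(s_5, k_5) = 0x56E
s_7 = Round(s_6, k_6) = 0x0CD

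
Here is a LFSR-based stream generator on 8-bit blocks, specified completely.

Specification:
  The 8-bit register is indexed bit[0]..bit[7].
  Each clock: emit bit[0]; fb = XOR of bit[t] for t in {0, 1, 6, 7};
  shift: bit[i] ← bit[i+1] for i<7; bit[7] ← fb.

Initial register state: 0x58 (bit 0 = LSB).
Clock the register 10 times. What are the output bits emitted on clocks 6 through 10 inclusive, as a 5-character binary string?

01011

reg_0 = 0x58
clock 1: out=0, reg = 0xAC
clock 2: out=0, reg = 0xD6
clock 3: out=0, reg = 0xEB
clock 4: out=1, reg = 0x75
clock 5: out=1, reg = 0x3A
clock 6: out=0, reg = 0x9D
clock 7: out=1, reg = 0x4E
clock 8: out=0, reg = 0x27
clock 9: out=1, reg = 0x13
clock 10: out=1, reg = 0x09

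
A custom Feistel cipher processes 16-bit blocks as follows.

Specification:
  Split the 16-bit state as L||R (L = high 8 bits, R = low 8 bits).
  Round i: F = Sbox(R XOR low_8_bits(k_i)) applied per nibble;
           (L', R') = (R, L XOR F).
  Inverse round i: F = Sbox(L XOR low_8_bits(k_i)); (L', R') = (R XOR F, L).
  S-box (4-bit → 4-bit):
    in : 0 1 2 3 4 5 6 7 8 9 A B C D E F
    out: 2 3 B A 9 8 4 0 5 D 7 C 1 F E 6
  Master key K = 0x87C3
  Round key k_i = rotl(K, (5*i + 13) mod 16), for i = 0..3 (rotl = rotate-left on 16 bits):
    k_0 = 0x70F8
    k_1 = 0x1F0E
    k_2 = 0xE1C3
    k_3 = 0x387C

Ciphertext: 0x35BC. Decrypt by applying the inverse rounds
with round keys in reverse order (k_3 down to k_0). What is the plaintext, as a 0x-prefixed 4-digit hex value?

0x62D3

s_0 = ciphertext = 0x35BC
s_1 = InvRound(s_0, k_3) = 0x2135
s_2 = InvRound(s_1, k_2) = 0xDE21
s_3 = InvRound(s_2, k_1) = 0xD3DE
s_4 = InvRound(s_3, k_0) = 0x62D3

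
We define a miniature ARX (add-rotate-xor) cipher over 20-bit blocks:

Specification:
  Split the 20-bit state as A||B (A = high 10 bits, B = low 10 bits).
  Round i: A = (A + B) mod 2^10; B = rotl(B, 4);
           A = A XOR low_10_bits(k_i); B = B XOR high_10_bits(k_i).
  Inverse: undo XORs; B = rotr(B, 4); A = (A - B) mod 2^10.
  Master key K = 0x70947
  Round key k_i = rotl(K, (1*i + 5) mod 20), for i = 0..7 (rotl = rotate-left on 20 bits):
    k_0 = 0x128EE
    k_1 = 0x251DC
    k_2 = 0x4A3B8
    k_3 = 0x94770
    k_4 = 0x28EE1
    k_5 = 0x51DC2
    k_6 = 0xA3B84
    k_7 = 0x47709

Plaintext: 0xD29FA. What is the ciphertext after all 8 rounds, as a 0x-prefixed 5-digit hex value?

s_0 = plaintext = 0xD29FA
s_1 = Round(s_0, k_0) = 0x6ABED
s_2 = Round(s_1, k_1) = 0x12E4B
s_3 = Round(s_2, k_2) = 0x4B991
s_4 = Round(s_3, k_3) = 0x73F47
s_5 = Round(s_4, k_4) = 0xFDCDE
s_6 = Round(s_5, k_5) = 0x45CA4
s_7 = Round(s_6, k_6) = 0x8FCCC
s_8 = Round(s_7, k_7) = 0x009DE

0x009DE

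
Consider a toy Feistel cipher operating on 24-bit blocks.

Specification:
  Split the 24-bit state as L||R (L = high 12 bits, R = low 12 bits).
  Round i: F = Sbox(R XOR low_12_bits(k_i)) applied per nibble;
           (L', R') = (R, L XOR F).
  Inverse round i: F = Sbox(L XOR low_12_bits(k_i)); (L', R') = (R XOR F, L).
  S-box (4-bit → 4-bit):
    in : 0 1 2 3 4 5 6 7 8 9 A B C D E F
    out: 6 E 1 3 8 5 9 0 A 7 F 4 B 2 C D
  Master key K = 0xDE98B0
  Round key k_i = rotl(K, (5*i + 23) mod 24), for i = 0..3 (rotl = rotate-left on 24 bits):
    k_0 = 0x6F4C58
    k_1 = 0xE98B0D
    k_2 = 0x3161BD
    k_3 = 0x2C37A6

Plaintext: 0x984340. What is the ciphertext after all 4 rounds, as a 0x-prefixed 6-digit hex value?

s_0 = plaintext = 0x984340
s_1 = Round(s_0, k_0) = 0x34046E
s_2 = Round(s_1, k_1) = 0x46EED3
s_3 = Round(s_2, k_2) = 0xED39F2
s_4 = Round(s_3, k_3) = 0x9F228B

0x9F228B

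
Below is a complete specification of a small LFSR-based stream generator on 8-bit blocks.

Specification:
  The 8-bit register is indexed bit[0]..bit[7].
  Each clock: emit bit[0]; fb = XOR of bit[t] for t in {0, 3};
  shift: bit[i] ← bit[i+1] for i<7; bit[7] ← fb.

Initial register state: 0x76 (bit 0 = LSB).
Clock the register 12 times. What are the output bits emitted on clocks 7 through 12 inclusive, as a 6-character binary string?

100001

reg_0 = 0x76
clock 1: out=0, reg = 0x3B
clock 2: out=1, reg = 0x1D
clock 3: out=1, reg = 0x0E
clock 4: out=0, reg = 0x87
clock 5: out=1, reg = 0xC3
clock 6: out=1, reg = 0xE1
clock 7: out=1, reg = 0xF0
clock 8: out=0, reg = 0x78
clock 9: out=0, reg = 0xBC
clock 10: out=0, reg = 0xDE
clock 11: out=0, reg = 0xEF
clock 12: out=1, reg = 0x77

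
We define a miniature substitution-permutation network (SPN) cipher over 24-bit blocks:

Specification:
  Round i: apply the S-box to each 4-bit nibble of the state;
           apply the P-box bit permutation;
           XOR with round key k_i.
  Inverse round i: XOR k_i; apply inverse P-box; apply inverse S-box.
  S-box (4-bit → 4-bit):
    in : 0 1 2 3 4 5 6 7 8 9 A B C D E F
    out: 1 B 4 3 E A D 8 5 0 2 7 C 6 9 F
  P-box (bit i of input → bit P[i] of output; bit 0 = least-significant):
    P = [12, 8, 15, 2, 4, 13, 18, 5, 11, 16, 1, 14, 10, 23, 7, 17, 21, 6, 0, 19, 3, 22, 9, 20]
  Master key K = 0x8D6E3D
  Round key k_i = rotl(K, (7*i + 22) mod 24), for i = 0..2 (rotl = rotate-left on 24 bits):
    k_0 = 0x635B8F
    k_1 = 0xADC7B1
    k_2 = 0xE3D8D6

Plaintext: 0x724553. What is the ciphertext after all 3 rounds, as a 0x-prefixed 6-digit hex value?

s_0 = plaintext = 0x724553
s_1 = Round(s_0, k_0) = 0xF02A2E
s_2 = Round(s_1, k_1) = 0xD8D53D
s_3 = Round(s_2, k_2) = 0x023B47

0x023B47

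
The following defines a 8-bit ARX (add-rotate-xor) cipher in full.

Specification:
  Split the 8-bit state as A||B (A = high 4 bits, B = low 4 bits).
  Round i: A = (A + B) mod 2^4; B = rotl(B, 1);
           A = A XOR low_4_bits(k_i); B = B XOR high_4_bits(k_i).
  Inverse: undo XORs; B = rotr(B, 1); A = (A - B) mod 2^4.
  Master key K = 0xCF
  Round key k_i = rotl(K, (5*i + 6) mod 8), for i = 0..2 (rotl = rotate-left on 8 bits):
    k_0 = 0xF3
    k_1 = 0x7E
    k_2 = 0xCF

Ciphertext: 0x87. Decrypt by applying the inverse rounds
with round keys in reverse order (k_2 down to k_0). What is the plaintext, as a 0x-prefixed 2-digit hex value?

0x75

s_0 = ciphertext = 0x87
s_1 = InvRound(s_0, k_2) = 0xAD
s_2 = InvRound(s_1, k_1) = 0xF5
s_3 = InvRound(s_2, k_0) = 0x75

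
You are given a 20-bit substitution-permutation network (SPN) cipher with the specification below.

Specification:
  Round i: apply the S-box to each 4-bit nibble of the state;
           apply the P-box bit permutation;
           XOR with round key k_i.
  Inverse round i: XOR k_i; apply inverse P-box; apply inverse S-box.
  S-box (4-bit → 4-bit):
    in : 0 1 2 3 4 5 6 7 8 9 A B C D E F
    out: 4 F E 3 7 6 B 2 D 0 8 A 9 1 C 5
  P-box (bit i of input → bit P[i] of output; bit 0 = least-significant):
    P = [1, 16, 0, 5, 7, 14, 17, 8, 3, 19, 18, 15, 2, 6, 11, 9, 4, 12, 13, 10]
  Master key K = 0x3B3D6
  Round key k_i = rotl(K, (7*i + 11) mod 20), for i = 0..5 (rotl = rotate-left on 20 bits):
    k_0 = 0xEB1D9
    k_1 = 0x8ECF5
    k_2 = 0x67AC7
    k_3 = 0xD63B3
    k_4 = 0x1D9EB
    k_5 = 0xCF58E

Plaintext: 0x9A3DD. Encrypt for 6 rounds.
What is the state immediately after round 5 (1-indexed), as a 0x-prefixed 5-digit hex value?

s_0 = plaintext = 0x9A3DD
s_1 = Round(s_0, k_0) = 0x6B353
s_2 = Round(s_1, k_1) = 0x3BAAF
s_3 = Round(s_2, k_2) = 0x6E994
s_4 = Round(s_3, k_3) = 0xC7DA0
s_5 = Round(s_4, k_4) = 0x1DCB2
s_6 = Round(s_5, k_5) = 0xD00B3

0x1DCB2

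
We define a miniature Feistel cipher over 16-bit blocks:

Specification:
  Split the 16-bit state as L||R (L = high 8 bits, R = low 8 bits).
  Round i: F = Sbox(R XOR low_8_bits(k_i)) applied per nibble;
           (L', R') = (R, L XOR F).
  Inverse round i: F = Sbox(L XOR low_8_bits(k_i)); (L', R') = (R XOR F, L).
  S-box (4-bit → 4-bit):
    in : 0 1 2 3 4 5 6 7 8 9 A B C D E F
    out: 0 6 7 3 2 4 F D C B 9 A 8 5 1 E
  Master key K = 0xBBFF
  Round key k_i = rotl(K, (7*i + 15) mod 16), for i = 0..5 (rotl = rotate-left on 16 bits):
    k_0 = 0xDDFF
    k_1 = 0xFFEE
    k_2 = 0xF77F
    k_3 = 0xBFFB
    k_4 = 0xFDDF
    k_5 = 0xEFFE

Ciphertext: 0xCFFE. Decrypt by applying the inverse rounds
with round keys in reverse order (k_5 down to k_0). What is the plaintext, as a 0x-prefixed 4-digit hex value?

s_0 = ciphertext = 0xCFFE
s_1 = InvRound(s_0, k_5) = 0xC8CF
s_2 = InvRound(s_1, k_4) = 0xA2C8
s_3 = InvRound(s_2, k_3) = 0x83A2
s_4 = InvRound(s_3, k_2) = 0x4A83
s_5 = InvRound(s_4, k_1) = 0x114A
s_6 = InvRound(s_5, k_0) = 0x5B11

0x5B11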